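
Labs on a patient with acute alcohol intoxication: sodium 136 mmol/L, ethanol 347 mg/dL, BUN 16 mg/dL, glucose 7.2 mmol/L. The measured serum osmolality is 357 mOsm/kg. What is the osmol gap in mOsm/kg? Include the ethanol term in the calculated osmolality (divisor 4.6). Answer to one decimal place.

-3.3 mOsm/kg

Calculated osmolality = 2·Na + glucose + BUN/2.8 + ethanol/4.6
= 2·136 + 7.2 + 16/2.8 + 347/4.6
= 272 + 7.20 + 5.71 + 75.43
= 360.34 mOsm/kg ≈ 360.3 mOsm/kg
Osmolar gap = measured − calculated = 357 − 360.3 = -3.3 mOsm/kg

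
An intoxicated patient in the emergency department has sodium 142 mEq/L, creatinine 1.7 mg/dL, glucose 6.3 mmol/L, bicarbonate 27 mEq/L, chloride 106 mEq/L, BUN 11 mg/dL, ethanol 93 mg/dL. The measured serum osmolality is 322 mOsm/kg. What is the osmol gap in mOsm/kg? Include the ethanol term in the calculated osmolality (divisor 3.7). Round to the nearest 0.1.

2.6 mOsm/kg

Calculated osmolality = 2·Na + glucose + BUN/2.8 + ethanol/3.7
= 2·142 + 6.3 + 11/2.8 + 93/3.7
= 284 + 6.30 + 3.93 + 25.14
= 319.37 mOsm/kg ≈ 319.4 mOsm/kg
Osmolar gap = measured − calculated = 322 − 319.4 = 2.6 mOsm/kg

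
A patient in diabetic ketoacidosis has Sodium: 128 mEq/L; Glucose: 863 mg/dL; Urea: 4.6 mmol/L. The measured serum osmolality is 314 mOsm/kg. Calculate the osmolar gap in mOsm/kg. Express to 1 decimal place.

5.5 mOsm/kg

Calculated osmolality = 2·Na + glucose/18 + urea
= 2·128 + 863/18 + 4.6
= 256 + 47.94 + 4.60
= 308.54 mOsm/kg ≈ 308.5 mOsm/kg
Osmolar gap = measured − calculated = 314 − 308.5 = 5.5 mOsm/kg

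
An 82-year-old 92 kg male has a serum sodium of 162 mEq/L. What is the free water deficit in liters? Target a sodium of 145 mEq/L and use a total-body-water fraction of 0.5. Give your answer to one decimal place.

5.4 L

TBW = 0.5 · 92 = 46 L
Free water deficit = TBW · (Na/145 − 1)
= 46 · (162/145 − 1)
= 46 · 0.1172
= 5.39 L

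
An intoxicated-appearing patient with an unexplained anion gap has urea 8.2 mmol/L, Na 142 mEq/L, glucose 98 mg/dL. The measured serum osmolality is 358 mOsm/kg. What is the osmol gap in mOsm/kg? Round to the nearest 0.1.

60.4 mOsm/kg

Calculated osmolality = 2·Na + glucose/18 + urea
= 2·142 + 98/18 + 8.2
= 284 + 5.44 + 8.20
= 297.64 mOsm/kg ≈ 297.6 mOsm/kg
Osmolar gap = measured − calculated = 358 − 297.6 = 60.4 mOsm/kg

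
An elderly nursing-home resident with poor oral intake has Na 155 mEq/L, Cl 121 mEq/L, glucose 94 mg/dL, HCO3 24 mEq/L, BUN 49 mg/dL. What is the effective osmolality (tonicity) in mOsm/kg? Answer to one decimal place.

Effective osmolality excludes urea (freely permeant across cell membranes):
2·Na + glucose/18
= 2·155 + 94/18
= 310 + 5.22
= 315.22 mOsm/kg

315.2 mOsm/kg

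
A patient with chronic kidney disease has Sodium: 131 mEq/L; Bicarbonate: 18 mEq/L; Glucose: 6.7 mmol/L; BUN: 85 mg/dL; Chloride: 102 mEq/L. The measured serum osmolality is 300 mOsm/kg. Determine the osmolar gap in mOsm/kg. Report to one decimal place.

0.9 mOsm/kg

Calculated osmolality = 2·Na + glucose + BUN/2.8
= 2·131 + 6.7 + 85/2.8
= 262 + 6.70 + 30.36
= 299.06 mOsm/kg ≈ 299.1 mOsm/kg
Osmolar gap = measured − calculated = 300 − 299.1 = 0.9 mOsm/kg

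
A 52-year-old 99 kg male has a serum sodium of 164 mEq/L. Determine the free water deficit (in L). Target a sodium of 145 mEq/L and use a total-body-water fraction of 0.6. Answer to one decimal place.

TBW = 0.6 · 99 = 59.4 L
Free water deficit = TBW · (Na/145 − 1)
= 59.4 · (164/145 − 1)
= 59.4 · 0.131
= 7.78 L

7.8 L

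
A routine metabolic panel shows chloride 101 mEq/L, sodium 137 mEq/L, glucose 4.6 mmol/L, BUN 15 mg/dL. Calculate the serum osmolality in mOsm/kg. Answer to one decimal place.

Calculated osmolality = 2·Na + glucose + BUN/2.8
= 2·137 + 4.6 + 15/2.8
= 274 + 4.60 + 5.36
= 283.96 mOsm/kg

284.0 mOsm/kg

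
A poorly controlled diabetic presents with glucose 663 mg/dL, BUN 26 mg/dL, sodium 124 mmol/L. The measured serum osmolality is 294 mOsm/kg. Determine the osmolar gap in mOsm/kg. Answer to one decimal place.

-0.1 mOsm/kg

Calculated osmolality = 2·Na + glucose/18 + BUN/2.8
= 2·124 + 663/18 + 26/2.8
= 248 + 36.83 + 9.29
= 294.12 mOsm/kg ≈ 294.1 mOsm/kg
Osmolar gap = measured − calculated = 294 − 294.1 = -0.1 mOsm/kg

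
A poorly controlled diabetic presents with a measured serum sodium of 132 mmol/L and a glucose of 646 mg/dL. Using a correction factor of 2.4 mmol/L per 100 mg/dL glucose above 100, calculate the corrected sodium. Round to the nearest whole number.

Corrected Na = measured Na + 2.4 · (glucose − 100)/100
= 132 + 2.4 · (646 − 100)/100
= 132 + 13.1
= 145.1 mmol/L

145 mmol/L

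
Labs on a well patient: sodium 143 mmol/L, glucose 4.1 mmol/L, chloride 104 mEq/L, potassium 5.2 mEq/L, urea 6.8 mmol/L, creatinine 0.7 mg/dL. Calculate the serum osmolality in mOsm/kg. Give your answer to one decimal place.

Calculated osmolality = 2·Na + glucose + urea
= 2·143 + 4.1 + 6.8
= 286 + 4.10 + 6.80
= 296.9 mOsm/kg

296.9 mOsm/kg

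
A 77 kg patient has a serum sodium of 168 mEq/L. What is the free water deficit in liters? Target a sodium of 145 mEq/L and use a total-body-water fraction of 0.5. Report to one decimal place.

TBW = 0.5 · 77 = 38.5 L
Free water deficit = TBW · (Na/145 − 1)
= 38.5 · (168/145 − 1)
= 38.5 · 0.1586
= 6.11 L

6.1 L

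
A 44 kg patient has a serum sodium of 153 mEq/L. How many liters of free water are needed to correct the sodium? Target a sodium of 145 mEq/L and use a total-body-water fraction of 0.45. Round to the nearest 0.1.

1.1 L

TBW = 0.45 · 44 = 19.8 L
Free water deficit = TBW · (Na/145 − 1)
= 19.8 · (153/145 − 1)
= 19.8 · 0.0552
= 1.09 L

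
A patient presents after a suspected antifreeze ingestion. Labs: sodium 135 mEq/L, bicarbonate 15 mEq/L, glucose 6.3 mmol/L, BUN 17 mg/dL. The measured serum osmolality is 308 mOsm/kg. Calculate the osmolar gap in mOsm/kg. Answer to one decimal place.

25.6 mOsm/kg

Calculated osmolality = 2·Na + glucose + BUN/2.8
= 2·135 + 6.3 + 17/2.8
= 270 + 6.30 + 6.07
= 282.37 mOsm/kg ≈ 282.4 mOsm/kg
Osmolar gap = measured − calculated = 308 − 282.4 = 25.6 mOsm/kg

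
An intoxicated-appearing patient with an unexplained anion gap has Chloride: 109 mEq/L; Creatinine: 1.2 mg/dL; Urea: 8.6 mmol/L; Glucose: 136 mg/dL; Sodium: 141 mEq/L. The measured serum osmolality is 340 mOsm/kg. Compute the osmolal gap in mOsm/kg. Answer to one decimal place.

41.8 mOsm/kg

Calculated osmolality = 2·Na + glucose/18 + urea
= 2·141 + 136/18 + 8.6
= 282 + 7.56 + 8.60
= 298.16 mOsm/kg ≈ 298.2 mOsm/kg
Osmolar gap = measured − calculated = 340 − 298.2 = 41.8 mOsm/kg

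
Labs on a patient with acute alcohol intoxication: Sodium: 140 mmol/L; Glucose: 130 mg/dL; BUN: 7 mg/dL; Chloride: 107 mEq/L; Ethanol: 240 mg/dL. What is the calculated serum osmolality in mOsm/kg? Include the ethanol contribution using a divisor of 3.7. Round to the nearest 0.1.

354.6 mOsm/kg

Calculated osmolality = 2·Na + glucose/18 + BUN/2.8 + ethanol/3.7
= 2·140 + 130/18 + 7/2.8 + 240/3.7
= 280 + 7.22 + 2.50 + 64.86
= 354.58 mOsm/kg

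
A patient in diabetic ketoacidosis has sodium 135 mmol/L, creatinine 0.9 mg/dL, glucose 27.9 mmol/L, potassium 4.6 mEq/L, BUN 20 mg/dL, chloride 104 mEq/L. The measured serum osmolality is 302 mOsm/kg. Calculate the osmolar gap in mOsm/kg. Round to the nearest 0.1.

Calculated osmolality = 2·Na + glucose + BUN/2.8
= 2·135 + 27.9 + 20/2.8
= 270 + 27.90 + 7.14
= 305.04 mOsm/kg ≈ 305.0 mOsm/kg
Osmolar gap = measured − calculated = 302 − 305.0 = -3.0 mOsm/kg

-3.0 mOsm/kg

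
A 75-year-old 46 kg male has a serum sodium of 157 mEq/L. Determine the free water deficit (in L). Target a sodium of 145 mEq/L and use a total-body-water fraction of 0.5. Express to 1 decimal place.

1.9 L

TBW = 0.5 · 46 = 23 L
Free water deficit = TBW · (Na/145 − 1)
= 23 · (157/145 − 1)
= 23 · 0.0828
= 1.9 L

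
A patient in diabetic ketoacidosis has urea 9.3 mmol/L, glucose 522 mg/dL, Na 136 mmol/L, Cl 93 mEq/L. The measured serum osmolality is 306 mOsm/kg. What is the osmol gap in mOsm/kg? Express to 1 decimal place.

-4.3 mOsm/kg

Calculated osmolality = 2·Na + glucose/18 + urea
= 2·136 + 522/18 + 9.3
= 272 + 29 + 9.30
= 310.3 mOsm/kg ≈ 310.3 mOsm/kg
Osmolar gap = measured − calculated = 306 − 310.3 = -4.3 mOsm/kg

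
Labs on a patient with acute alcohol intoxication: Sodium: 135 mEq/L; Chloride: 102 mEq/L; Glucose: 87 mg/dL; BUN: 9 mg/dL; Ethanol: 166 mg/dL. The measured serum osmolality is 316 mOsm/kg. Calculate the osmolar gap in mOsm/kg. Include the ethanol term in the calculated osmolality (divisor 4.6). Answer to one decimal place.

1.9 mOsm/kg

Calculated osmolality = 2·Na + glucose/18 + BUN/2.8 + ethanol/4.6
= 2·135 + 87/18 + 9/2.8 + 166/4.6
= 270 + 4.83 + 3.21 + 36.09
= 314.13 mOsm/kg ≈ 314.1 mOsm/kg
Osmolar gap = measured − calculated = 316 − 314.1 = 1.9 mOsm/kg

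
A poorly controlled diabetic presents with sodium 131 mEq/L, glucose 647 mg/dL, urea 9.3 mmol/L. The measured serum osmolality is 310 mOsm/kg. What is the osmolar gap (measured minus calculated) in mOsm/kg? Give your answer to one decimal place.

Calculated osmolality = 2·Na + glucose/18 + urea
= 2·131 + 647/18 + 9.3
= 262 + 35.94 + 9.30
= 307.24 mOsm/kg ≈ 307.2 mOsm/kg
Osmolar gap = measured − calculated = 310 − 307.2 = 2.8 mOsm/kg

2.8 mOsm/kg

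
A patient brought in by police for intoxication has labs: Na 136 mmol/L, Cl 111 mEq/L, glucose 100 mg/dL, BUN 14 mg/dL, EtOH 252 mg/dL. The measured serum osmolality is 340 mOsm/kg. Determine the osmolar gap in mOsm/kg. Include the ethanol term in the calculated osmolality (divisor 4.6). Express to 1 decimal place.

2.7 mOsm/kg

Calculated osmolality = 2·Na + glucose/18 + BUN/2.8 + ethanol/4.6
= 2·136 + 100/18 + 14/2.8 + 252/4.6
= 272 + 5.56 + 5 + 54.78
= 337.34 mOsm/kg ≈ 337.3 mOsm/kg
Osmolar gap = measured − calculated = 340 − 337.3 = 2.7 mOsm/kg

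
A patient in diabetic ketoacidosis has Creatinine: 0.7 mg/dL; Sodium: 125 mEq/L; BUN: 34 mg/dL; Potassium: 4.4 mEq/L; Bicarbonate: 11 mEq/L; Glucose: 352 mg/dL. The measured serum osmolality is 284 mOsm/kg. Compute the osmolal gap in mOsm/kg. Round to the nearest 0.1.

Calculated osmolality = 2·Na + glucose/18 + BUN/2.8
= 2·125 + 352/18 + 34/2.8
= 250 + 19.56 + 12.14
= 281.7 mOsm/kg ≈ 281.7 mOsm/kg
Osmolar gap = measured − calculated = 284 − 281.7 = 2.3 mOsm/kg

2.3 mOsm/kg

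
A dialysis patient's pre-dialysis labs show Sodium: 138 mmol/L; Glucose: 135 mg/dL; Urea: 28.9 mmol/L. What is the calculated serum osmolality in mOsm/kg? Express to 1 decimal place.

312.4 mOsm/kg

Calculated osmolality = 2·Na + glucose/18 + urea
= 2·138 + 135/18 + 28.9
= 276 + 7.50 + 28.90
= 312.4 mOsm/kg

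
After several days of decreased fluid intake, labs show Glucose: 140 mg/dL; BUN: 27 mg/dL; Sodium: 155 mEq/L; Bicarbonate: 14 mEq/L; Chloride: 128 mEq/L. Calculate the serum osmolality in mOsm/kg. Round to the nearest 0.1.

Calculated osmolality = 2·Na + glucose/18 + BUN/2.8
= 2·155 + 140/18 + 27/2.8
= 310 + 7.78 + 9.64
= 327.42 mOsm/kg

327.4 mOsm/kg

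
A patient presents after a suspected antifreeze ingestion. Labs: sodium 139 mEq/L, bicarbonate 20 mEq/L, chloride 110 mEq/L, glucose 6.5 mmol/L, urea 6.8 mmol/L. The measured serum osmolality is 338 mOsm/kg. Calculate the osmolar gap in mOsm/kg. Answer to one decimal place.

46.7 mOsm/kg

Calculated osmolality = 2·Na + glucose + urea
= 2·139 + 6.5 + 6.8
= 278 + 6.50 + 6.80
= 291.3 mOsm/kg ≈ 291.3 mOsm/kg
Osmolar gap = measured − calculated = 338 − 291.3 = 46.7 mOsm/kg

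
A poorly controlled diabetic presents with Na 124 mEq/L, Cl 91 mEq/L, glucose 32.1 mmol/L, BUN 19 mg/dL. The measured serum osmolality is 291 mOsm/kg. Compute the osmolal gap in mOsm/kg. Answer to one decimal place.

Calculated osmolality = 2·Na + glucose + BUN/2.8
= 2·124 + 32.1 + 19/2.8
= 248 + 32.10 + 6.79
= 286.89 mOsm/kg ≈ 286.9 mOsm/kg
Osmolar gap = measured − calculated = 291 − 286.9 = 4.1 mOsm/kg

4.1 mOsm/kg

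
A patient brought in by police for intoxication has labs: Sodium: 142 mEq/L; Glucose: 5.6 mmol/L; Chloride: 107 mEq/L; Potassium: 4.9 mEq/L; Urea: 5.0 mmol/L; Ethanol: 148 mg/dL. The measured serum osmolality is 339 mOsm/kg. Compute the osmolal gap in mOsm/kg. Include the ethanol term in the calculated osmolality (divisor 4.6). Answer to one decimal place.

12.2 mOsm/kg

Calculated osmolality = 2·Na + glucose + urea + ethanol/4.6
= 2·142 + 5.6 + 5 + 148/4.6
= 284 + 5.60 + 5 + 32.17
= 326.77 mOsm/kg ≈ 326.8 mOsm/kg
Osmolar gap = measured − calculated = 339 − 326.8 = 12.2 mOsm/kg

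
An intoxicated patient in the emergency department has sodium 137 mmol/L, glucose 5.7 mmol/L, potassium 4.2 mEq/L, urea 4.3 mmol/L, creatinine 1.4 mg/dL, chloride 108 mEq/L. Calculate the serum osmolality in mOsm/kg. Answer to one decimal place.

Calculated osmolality = 2·Na + glucose + urea
= 2·137 + 5.7 + 4.3
= 274 + 5.70 + 4.30
= 284 mOsm/kg

284.0 mOsm/kg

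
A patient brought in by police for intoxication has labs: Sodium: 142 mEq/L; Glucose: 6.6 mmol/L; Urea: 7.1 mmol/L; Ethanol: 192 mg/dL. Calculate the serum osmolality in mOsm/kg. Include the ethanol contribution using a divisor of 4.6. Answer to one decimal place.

Calculated osmolality = 2·Na + glucose + urea + ethanol/4.6
= 2·142 + 6.6 + 7.1 + 192/4.6
= 284 + 6.60 + 7.10 + 41.74
= 339.44 mOsm/kg

339.4 mOsm/kg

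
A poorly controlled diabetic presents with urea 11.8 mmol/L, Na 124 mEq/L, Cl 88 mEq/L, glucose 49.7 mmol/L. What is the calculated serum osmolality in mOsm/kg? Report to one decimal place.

309.5 mOsm/kg

Calculated osmolality = 2·Na + glucose + urea
= 2·124 + 49.7 + 11.8
= 248 + 49.70 + 11.80
= 309.5 mOsm/kg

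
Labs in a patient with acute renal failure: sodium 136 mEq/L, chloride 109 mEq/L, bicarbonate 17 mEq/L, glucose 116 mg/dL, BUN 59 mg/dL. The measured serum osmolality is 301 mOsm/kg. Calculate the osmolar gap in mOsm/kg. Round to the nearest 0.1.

1.5 mOsm/kg

Calculated osmolality = 2·Na + glucose/18 + BUN/2.8
= 2·136 + 116/18 + 59/2.8
= 272 + 6.44 + 21.07
= 299.51 mOsm/kg ≈ 299.5 mOsm/kg
Osmolar gap = measured − calculated = 301 − 299.5 = 1.5 mOsm/kg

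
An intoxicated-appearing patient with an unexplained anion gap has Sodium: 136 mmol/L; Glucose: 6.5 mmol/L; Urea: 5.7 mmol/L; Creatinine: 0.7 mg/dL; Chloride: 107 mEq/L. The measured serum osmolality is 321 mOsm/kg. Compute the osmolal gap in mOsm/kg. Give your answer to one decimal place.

36.8 mOsm/kg

Calculated osmolality = 2·Na + glucose + urea
= 2·136 + 6.5 + 5.7
= 272 + 6.50 + 5.70
= 284.2 mOsm/kg ≈ 284.2 mOsm/kg
Osmolar gap = measured − calculated = 321 − 284.2 = 36.8 mOsm/kg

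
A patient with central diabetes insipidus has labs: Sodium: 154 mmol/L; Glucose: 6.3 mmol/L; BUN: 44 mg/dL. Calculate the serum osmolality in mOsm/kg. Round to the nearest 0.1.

330.0 mOsm/kg

Calculated osmolality = 2·Na + glucose + BUN/2.8
= 2·154 + 6.3 + 44/2.8
= 308 + 6.30 + 15.71
= 330.01 mOsm/kg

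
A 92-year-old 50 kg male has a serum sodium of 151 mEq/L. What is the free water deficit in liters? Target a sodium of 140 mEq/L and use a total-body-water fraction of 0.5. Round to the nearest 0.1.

TBW = 0.5 · 50 = 25 L
Free water deficit = TBW · (Na/140 − 1)
= 25 · (151/140 − 1)
= 25 · 0.0786
= 1.97 L

2.0 L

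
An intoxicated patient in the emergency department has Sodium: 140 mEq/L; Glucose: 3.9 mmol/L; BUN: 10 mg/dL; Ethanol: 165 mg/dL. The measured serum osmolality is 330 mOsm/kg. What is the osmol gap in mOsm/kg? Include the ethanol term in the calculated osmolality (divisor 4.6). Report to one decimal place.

Calculated osmolality = 2·Na + glucose + BUN/2.8 + ethanol/4.6
= 2·140 + 3.9 + 10/2.8 + 165/4.6
= 280 + 3.90 + 3.57 + 35.87
= 323.34 mOsm/kg ≈ 323.3 mOsm/kg
Osmolar gap = measured − calculated = 330 − 323.3 = 6.7 mOsm/kg

6.7 mOsm/kg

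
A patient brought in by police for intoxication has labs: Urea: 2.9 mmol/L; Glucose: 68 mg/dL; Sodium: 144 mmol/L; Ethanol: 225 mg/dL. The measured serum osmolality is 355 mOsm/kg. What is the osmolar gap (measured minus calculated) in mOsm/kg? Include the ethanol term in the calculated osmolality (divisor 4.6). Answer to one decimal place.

Calculated osmolality = 2·Na + glucose/18 + urea + ethanol/4.6
= 2·144 + 68/18 + 2.9 + 225/4.6
= 288 + 3.78 + 2.90 + 48.91
= 343.59 mOsm/kg ≈ 343.6 mOsm/kg
Osmolar gap = measured − calculated = 355 − 343.6 = 11.4 mOsm/kg

11.4 mOsm/kg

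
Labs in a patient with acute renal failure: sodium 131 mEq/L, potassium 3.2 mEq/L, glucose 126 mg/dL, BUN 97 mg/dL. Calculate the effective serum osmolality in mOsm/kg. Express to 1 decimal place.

269.0 mOsm/kg

Effective osmolality excludes urea (freely permeant across cell membranes):
2·Na + glucose/18
= 2·131 + 126/18
= 262 + 7
= 269 mOsm/kg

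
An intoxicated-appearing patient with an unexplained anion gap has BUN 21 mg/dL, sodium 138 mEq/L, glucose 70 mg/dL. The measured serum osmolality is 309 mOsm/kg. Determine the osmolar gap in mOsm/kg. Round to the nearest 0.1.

Calculated osmolality = 2·Na + glucose/18 + BUN/2.8
= 2·138 + 70/18 + 21/2.8
= 276 + 3.89 + 7.50
= 287.39 mOsm/kg ≈ 287.4 mOsm/kg
Osmolar gap = measured − calculated = 309 − 287.4 = 21.6 mOsm/kg

21.6 mOsm/kg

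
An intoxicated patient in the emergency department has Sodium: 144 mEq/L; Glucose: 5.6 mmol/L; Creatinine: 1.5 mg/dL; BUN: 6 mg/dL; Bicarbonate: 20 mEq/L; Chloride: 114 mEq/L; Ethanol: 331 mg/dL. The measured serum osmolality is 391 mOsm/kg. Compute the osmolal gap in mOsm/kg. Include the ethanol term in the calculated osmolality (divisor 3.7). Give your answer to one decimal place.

5.8 mOsm/kg

Calculated osmolality = 2·Na + glucose + BUN/2.8 + ethanol/3.7
= 2·144 + 5.6 + 6/2.8 + 331/3.7
= 288 + 5.60 + 2.14 + 89.46
= 385.2 mOsm/kg ≈ 385.2 mOsm/kg
Osmolar gap = measured − calculated = 391 − 385.2 = 5.8 mOsm/kg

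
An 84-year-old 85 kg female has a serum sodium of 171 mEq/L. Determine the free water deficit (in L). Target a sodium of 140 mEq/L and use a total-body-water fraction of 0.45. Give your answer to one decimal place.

8.5 L

TBW = 0.45 · 85 = 38.25 L
Free water deficit = TBW · (Na/140 − 1)
= 38.25 · (171/140 − 1)
= 38.25 · 0.2214
= 8.47 L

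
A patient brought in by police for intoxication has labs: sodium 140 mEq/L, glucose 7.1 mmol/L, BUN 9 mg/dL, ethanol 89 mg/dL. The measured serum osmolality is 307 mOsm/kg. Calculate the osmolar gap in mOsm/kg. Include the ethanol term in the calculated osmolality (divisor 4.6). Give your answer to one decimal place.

-2.7 mOsm/kg

Calculated osmolality = 2·Na + glucose + BUN/2.8 + ethanol/4.6
= 2·140 + 7.1 + 9/2.8 + 89/4.6
= 280 + 7.10 + 3.21 + 19.35
= 309.66 mOsm/kg ≈ 309.7 mOsm/kg
Osmolar gap = measured − calculated = 307 − 309.7 = -2.7 mOsm/kg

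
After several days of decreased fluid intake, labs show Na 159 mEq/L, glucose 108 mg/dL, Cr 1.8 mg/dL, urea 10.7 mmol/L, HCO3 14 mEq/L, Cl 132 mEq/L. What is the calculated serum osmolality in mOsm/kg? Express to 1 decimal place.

334.7 mOsm/kg

Calculated osmolality = 2·Na + glucose/18 + urea
= 2·159 + 108/18 + 10.7
= 318 + 6 + 10.70
= 334.7 mOsm/kg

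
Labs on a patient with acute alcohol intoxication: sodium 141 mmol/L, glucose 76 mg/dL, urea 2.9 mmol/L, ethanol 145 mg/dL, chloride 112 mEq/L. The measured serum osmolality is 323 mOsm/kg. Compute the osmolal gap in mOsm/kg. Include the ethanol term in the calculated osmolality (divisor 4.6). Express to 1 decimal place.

Calculated osmolality = 2·Na + glucose/18 + urea + ethanol/4.6
= 2·141 + 76/18 + 2.9 + 145/4.6
= 282 + 4.22 + 2.90 + 31.52
= 320.64 mOsm/kg ≈ 320.6 mOsm/kg
Osmolar gap = measured − calculated = 323 − 320.6 = 2.4 mOsm/kg

2.4 mOsm/kg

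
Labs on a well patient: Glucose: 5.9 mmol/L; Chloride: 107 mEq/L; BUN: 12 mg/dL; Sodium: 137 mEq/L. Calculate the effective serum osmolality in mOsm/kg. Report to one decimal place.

279.9 mOsm/kg

Effective osmolality excludes urea (freely permeant across cell membranes):
2·Na + glucose
= 2·137 + 5.9
= 274 + 5.9
= 279.9 mOsm/kg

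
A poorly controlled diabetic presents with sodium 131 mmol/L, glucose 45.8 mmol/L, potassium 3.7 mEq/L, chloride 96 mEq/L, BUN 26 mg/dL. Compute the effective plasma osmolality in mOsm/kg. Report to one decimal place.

307.8 mOsm/kg

Effective osmolality excludes urea (freely permeant across cell membranes):
2·Na + glucose
= 2·131 + 45.8
= 262 + 45.8
= 307.8 mOsm/kg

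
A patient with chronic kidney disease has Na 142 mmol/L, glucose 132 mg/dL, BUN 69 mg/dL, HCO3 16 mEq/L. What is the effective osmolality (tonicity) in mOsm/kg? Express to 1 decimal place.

291.3 mOsm/kg

Effective osmolality excludes urea (freely permeant across cell membranes):
2·Na + glucose/18
= 2·142 + 132/18
= 284 + 7.33
= 291.33 mOsm/kg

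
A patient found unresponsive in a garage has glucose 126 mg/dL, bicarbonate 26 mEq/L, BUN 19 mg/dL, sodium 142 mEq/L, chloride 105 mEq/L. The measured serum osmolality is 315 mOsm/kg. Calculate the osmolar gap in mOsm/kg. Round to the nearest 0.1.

17.2 mOsm/kg

Calculated osmolality = 2·Na + glucose/18 + BUN/2.8
= 2·142 + 126/18 + 19/2.8
= 284 + 7 + 6.79
= 297.79 mOsm/kg ≈ 297.8 mOsm/kg
Osmolar gap = measured − calculated = 315 − 297.8 = 17.2 mOsm/kg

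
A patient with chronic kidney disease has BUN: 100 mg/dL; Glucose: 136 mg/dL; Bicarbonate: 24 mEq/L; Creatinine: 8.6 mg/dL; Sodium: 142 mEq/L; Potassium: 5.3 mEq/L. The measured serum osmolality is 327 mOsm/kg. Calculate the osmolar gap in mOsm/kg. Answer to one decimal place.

Calculated osmolality = 2·Na + glucose/18 + BUN/2.8
= 2·142 + 136/18 + 100/2.8
= 284 + 7.56 + 35.71
= 327.27 mOsm/kg ≈ 327.3 mOsm/kg
Osmolar gap = measured − calculated = 327 − 327.3 = -0.3 mOsm/kg

-0.3 mOsm/kg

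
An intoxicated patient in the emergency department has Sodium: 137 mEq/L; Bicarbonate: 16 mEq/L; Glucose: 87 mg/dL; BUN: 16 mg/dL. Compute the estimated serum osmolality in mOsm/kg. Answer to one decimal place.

Calculated osmolality = 2·Na + glucose/18 + BUN/2.8
= 2·137 + 87/18 + 16/2.8
= 274 + 4.83 + 5.71
= 284.54 mOsm/kg

284.5 mOsm/kg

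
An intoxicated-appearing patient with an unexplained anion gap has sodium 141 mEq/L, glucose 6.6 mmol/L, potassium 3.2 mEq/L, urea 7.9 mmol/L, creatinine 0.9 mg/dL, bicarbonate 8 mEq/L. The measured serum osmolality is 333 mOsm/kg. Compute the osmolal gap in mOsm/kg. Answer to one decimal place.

36.5 mOsm/kg

Calculated osmolality = 2·Na + glucose + urea
= 2·141 + 6.6 + 7.9
= 282 + 6.60 + 7.90
= 296.5 mOsm/kg ≈ 296.5 mOsm/kg
Osmolar gap = measured − calculated = 333 − 296.5 = 36.5 mOsm/kg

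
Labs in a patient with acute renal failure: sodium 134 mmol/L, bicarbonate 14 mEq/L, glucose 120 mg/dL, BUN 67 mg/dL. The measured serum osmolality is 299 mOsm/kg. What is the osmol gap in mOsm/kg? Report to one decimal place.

Calculated osmolality = 2·Na + glucose/18 + BUN/2.8
= 2·134 + 120/18 + 67/2.8
= 268 + 6.67 + 23.93
= 298.6 mOsm/kg ≈ 298.6 mOsm/kg
Osmolar gap = measured − calculated = 299 − 298.6 = 0.4 mOsm/kg

0.4 mOsm/kg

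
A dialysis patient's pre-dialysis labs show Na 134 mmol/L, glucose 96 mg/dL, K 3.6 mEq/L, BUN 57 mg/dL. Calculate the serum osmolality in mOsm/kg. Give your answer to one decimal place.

293.7 mOsm/kg

Calculated osmolality = 2·Na + glucose/18 + BUN/2.8
= 2·134 + 96/18 + 57/2.8
= 268 + 5.33 + 20.36
= 293.69 mOsm/kg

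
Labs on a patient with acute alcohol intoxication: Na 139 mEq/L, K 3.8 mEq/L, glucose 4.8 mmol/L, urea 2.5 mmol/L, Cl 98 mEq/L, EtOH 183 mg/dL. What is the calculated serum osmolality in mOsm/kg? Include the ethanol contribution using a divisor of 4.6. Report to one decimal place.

Calculated osmolality = 2·Na + glucose + urea + ethanol/4.6
= 2·139 + 4.8 + 2.5 + 183/4.6
= 278 + 4.80 + 2.50 + 39.78
= 325.08 mOsm/kg

325.1 mOsm/kg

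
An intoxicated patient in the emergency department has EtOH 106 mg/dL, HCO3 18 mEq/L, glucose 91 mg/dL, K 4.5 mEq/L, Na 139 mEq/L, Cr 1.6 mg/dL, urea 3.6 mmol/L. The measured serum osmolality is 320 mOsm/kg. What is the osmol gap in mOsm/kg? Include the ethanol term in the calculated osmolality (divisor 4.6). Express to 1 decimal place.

Calculated osmolality = 2·Na + glucose/18 + urea + ethanol/4.6
= 2·139 + 91/18 + 3.6 + 106/4.6
= 278 + 5.06 + 3.60 + 23.04
= 309.7 mOsm/kg ≈ 309.7 mOsm/kg
Osmolar gap = measured − calculated = 320 − 309.7 = 10.3 mOsm/kg

10.3 mOsm/kg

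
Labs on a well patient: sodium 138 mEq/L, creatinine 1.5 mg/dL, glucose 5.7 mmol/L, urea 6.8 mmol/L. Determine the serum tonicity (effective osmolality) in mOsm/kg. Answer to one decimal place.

281.7 mOsm/kg

Effective osmolality excludes urea (freely permeant across cell membranes):
2·Na + glucose
= 2·138 + 5.7
= 276 + 5.7
= 281.7 mOsm/kg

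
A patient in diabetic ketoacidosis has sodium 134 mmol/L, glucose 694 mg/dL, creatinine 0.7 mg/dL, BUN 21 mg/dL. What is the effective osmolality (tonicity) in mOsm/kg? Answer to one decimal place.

306.6 mOsm/kg

Effective osmolality excludes urea (freely permeant across cell membranes):
2·Na + glucose/18
= 2·134 + 694/18
= 268 + 38.56
= 306.56 mOsm/kg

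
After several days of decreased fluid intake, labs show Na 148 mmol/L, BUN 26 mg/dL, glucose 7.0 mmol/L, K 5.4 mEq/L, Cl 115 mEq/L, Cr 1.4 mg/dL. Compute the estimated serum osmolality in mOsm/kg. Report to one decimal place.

Calculated osmolality = 2·Na + glucose + BUN/2.8
= 2·148 + 7 + 26/2.8
= 296 + 7 + 9.29
= 312.29 mOsm/kg

312.3 mOsm/kg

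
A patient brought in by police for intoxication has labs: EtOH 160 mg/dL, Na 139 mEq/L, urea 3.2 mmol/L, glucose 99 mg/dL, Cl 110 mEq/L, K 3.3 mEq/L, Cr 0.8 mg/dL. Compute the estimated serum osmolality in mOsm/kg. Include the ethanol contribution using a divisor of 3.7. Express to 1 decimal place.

Calculated osmolality = 2·Na + glucose/18 + urea + ethanol/3.7
= 2·139 + 99/18 + 3.2 + 160/3.7
= 278 + 5.50 + 3.20 + 43.24
= 329.94 mOsm/kg

329.9 mOsm/kg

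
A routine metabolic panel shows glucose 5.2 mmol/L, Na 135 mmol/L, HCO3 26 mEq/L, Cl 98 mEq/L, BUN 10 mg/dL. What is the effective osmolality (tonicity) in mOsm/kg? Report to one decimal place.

275.2 mOsm/kg

Effective osmolality excludes urea (freely permeant across cell membranes):
2·Na + glucose
= 2·135 + 5.2
= 270 + 5.2
= 275.2 mOsm/kg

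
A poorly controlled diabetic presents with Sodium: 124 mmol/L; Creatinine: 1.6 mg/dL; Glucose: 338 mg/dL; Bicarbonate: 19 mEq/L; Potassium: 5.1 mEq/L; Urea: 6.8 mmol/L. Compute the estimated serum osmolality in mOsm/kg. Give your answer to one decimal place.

Calculated osmolality = 2·Na + glucose/18 + urea
= 2·124 + 338/18 + 6.8
= 248 + 18.78 + 6.80
= 273.58 mOsm/kg

273.6 mOsm/kg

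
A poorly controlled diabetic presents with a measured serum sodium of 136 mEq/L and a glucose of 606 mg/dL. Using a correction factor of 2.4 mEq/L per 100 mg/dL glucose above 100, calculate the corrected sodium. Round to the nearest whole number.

Corrected Na = measured Na + 2.4 · (glucose − 100)/100
= 136 + 2.4 · (606 − 100)/100
= 136 + 12.1
= 148.1 mEq/L

148 mEq/L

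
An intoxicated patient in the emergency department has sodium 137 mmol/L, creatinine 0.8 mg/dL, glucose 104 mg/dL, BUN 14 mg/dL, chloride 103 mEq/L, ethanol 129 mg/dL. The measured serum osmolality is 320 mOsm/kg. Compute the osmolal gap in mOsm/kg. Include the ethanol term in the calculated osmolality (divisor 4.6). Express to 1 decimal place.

Calculated osmolality = 2·Na + glucose/18 + BUN/2.8 + ethanol/4.6
= 2·137 + 104/18 + 14/2.8 + 129/4.6
= 274 + 5.78 + 5 + 28.04
= 312.82 mOsm/kg ≈ 312.8 mOsm/kg
Osmolar gap = measured − calculated = 320 − 312.8 = 7.2 mOsm/kg

7.2 mOsm/kg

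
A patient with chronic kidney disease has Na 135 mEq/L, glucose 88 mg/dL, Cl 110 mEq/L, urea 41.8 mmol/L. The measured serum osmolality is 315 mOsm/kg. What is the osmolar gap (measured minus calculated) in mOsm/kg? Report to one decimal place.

Calculated osmolality = 2·Na + glucose/18 + urea
= 2·135 + 88/18 + 41.8
= 270 + 4.89 + 41.80
= 316.69 mOsm/kg ≈ 316.7 mOsm/kg
Osmolar gap = measured − calculated = 315 − 316.7 = -1.7 mOsm/kg

-1.7 mOsm/kg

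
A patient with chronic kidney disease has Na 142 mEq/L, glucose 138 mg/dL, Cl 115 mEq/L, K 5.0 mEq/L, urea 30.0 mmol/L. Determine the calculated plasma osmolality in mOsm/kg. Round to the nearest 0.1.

Calculated osmolality = 2·Na + glucose/18 + urea
= 2·142 + 138/18 + 30
= 284 + 7.67 + 30
= 321.67 mOsm/kg

321.7 mOsm/kg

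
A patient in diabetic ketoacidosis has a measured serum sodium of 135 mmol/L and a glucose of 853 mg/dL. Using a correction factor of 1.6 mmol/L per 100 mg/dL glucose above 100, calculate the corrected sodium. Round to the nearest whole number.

Corrected Na = measured Na + 1.6 · (glucose − 100)/100
= 135 + 1.6 · (853 − 100)/100
= 135 + 12
= 147 mmol/L

147 mmol/L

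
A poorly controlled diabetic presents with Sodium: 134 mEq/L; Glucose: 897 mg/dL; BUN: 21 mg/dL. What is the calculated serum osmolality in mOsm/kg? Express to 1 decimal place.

Calculated osmolality = 2·Na + glucose/18 + BUN/2.8
= 2·134 + 897/18 + 21/2.8
= 268 + 49.83 + 7.50
= 325.33 mOsm/kg

325.3 mOsm/kg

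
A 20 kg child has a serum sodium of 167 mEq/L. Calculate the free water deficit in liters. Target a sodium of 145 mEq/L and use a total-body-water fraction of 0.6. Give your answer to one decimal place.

1.8 L

TBW = 0.6 · 20 = 12 L
Free water deficit = TBW · (Na/145 − 1)
= 12 · (167/145 − 1)
= 12 · 0.1517
= 1.82 L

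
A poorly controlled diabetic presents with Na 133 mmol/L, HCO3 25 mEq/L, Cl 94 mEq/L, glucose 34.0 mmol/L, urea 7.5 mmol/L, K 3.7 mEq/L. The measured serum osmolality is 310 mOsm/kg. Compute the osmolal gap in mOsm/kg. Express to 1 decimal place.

2.5 mOsm/kg

Calculated osmolality = 2·Na + glucose + urea
= 2·133 + 34 + 7.5
= 266 + 34 + 7.50
= 307.5 mOsm/kg ≈ 307.5 mOsm/kg
Osmolar gap = measured − calculated = 310 − 307.5 = 2.5 mOsm/kg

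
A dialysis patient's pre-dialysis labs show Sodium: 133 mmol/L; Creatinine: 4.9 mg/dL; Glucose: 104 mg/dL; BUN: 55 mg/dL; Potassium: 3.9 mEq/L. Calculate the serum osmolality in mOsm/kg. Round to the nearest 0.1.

Calculated osmolality = 2·Na + glucose/18 + BUN/2.8
= 2·133 + 104/18 + 55/2.8
= 266 + 5.78 + 19.64
= 291.42 mOsm/kg

291.4 mOsm/kg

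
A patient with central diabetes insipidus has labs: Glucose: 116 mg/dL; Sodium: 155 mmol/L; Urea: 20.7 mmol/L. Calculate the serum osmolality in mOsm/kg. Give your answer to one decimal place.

Calculated osmolality = 2·Na + glucose/18 + urea
= 2·155 + 116/18 + 20.7
= 310 + 6.44 + 20.70
= 337.14 mOsm/kg

337.1 mOsm/kg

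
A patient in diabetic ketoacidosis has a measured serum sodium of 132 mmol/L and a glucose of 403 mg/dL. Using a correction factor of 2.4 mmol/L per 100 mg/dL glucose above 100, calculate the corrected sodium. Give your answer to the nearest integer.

Corrected Na = measured Na + 2.4 · (glucose − 100)/100
= 132 + 2.4 · (403 − 100)/100
= 132 + 7.3
= 139.3 mmol/L

139 mmol/L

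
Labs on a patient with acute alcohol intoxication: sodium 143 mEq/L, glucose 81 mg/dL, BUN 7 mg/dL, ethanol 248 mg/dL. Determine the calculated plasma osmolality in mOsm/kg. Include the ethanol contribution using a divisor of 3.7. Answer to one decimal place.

360.0 mOsm/kg

Calculated osmolality = 2·Na + glucose/18 + BUN/2.8 + ethanol/3.7
= 2·143 + 81/18 + 7/2.8 + 248/3.7
= 286 + 4.50 + 2.50 + 67.03
= 360.03 mOsm/kg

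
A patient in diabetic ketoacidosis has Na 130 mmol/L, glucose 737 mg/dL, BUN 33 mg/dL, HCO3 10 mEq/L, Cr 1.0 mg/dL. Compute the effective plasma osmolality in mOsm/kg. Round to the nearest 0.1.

300.9 mOsm/kg

Effective osmolality excludes urea (freely permeant across cell membranes):
2·Na + glucose/18
= 2·130 + 737/18
= 260 + 40.94
= 300.94 mOsm/kg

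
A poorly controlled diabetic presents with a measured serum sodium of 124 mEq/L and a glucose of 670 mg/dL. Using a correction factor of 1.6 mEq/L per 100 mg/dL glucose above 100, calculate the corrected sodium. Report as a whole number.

Corrected Na = measured Na + 1.6 · (glucose − 100)/100
= 124 + 1.6 · (670 − 100)/100
= 124 + 9.1
= 133.1 mEq/L

133 mEq/L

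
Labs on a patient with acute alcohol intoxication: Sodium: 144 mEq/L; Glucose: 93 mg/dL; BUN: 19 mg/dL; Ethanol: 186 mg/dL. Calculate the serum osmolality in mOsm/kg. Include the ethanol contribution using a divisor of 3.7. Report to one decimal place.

Calculated osmolality = 2·Na + glucose/18 + BUN/2.8 + ethanol/3.7
= 2·144 + 93/18 + 19/2.8 + 186/3.7
= 288 + 5.17 + 6.79 + 50.27
= 350.23 mOsm/kg

350.2 mOsm/kg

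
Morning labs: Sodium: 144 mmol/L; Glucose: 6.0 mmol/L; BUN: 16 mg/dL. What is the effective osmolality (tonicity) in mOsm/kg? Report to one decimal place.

294.0 mOsm/kg

Effective osmolality excludes urea (freely permeant across cell membranes):
2·Na + glucose
= 2·144 + 6
= 288 + 6
= 294 mOsm/kg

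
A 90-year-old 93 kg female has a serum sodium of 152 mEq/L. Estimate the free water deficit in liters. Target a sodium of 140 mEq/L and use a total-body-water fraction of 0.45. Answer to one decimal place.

3.6 L

TBW = 0.45 · 93 = 41.85 L
Free water deficit = TBW · (Na/140 − 1)
= 41.85 · (152/140 − 1)
= 41.85 · 0.0857
= 3.59 L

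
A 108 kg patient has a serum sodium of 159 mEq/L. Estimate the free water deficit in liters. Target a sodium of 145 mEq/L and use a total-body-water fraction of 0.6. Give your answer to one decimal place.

TBW = 0.6 · 108 = 64.8 L
Free water deficit = TBW · (Na/145 − 1)
= 64.8 · (159/145 − 1)
= 64.8 · 0.0966
= 6.26 L

6.3 L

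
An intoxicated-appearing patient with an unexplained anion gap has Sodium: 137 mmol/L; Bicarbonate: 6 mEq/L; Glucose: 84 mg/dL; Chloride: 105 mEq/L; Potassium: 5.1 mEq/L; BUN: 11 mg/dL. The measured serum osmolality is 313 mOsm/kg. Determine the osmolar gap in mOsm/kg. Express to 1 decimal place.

Calculated osmolality = 2·Na + glucose/18 + BUN/2.8
= 2·137 + 84/18 + 11/2.8
= 274 + 4.67 + 3.93
= 282.6 mOsm/kg ≈ 282.6 mOsm/kg
Osmolar gap = measured − calculated = 313 − 282.6 = 30.4 mOsm/kg

30.4 mOsm/kg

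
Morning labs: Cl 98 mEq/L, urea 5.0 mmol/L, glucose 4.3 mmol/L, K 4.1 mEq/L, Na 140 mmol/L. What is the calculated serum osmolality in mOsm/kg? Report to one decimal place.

289.3 mOsm/kg

Calculated osmolality = 2·Na + glucose + urea
= 2·140 + 4.3 + 5
= 280 + 4.30 + 5
= 289.3 mOsm/kg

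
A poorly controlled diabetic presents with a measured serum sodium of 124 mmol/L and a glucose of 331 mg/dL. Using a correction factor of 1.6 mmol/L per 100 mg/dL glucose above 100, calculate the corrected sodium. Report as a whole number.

Corrected Na = measured Na + 1.6 · (glucose − 100)/100
= 124 + 1.6 · (331 − 100)/100
= 124 + 3.7
= 127.7 mmol/L

128 mmol/L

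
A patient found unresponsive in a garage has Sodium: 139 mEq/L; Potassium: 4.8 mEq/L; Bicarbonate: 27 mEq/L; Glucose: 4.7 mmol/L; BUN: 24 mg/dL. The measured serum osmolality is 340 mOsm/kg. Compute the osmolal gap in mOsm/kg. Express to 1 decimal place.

48.7 mOsm/kg

Calculated osmolality = 2·Na + glucose + BUN/2.8
= 2·139 + 4.7 + 24/2.8
= 278 + 4.70 + 8.57
= 291.27 mOsm/kg ≈ 291.3 mOsm/kg
Osmolar gap = measured − calculated = 340 − 291.3 = 48.7 mOsm/kg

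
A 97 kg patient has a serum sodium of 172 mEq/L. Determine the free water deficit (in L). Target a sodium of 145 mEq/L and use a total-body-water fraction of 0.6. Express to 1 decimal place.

TBW = 0.6 · 97 = 58.2 L
Free water deficit = TBW · (Na/145 − 1)
= 58.2 · (172/145 − 1)
= 58.2 · 0.1862
= 10.84 L

10.8 L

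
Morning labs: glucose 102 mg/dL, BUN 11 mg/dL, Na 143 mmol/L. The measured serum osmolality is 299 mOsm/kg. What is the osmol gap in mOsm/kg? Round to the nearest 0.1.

Calculated osmolality = 2·Na + glucose/18 + BUN/2.8
= 2·143 + 102/18 + 11/2.8
= 286 + 5.67 + 3.93
= 295.6 mOsm/kg ≈ 295.6 mOsm/kg
Osmolar gap = measured − calculated = 299 − 295.6 = 3.4 mOsm/kg

3.4 mOsm/kg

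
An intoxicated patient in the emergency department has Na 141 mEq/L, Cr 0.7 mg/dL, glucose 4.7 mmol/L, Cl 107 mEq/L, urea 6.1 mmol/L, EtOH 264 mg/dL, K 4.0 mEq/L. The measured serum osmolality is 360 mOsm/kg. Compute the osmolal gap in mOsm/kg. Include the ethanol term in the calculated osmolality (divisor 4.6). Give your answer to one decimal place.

9.8 mOsm/kg

Calculated osmolality = 2·Na + glucose + urea + ethanol/4.6
= 2·141 + 4.7 + 6.1 + 264/4.6
= 282 + 4.70 + 6.10 + 57.39
= 350.19 mOsm/kg ≈ 350.2 mOsm/kg
Osmolar gap = measured − calculated = 360 − 350.2 = 9.8 mOsm/kg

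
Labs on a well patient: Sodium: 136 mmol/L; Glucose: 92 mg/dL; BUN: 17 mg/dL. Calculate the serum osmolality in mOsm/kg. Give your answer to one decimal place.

Calculated osmolality = 2·Na + glucose/18 + BUN/2.8
= 2·136 + 92/18 + 17/2.8
= 272 + 5.11 + 6.07
= 283.18 mOsm/kg

283.2 mOsm/kg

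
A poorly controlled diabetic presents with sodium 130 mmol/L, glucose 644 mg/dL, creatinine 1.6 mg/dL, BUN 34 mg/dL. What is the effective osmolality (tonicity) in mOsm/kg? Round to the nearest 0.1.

295.8 mOsm/kg

Effective osmolality excludes urea (freely permeant across cell membranes):
2·Na + glucose/18
= 2·130 + 644/18
= 260 + 35.78
= 295.78 mOsm/kg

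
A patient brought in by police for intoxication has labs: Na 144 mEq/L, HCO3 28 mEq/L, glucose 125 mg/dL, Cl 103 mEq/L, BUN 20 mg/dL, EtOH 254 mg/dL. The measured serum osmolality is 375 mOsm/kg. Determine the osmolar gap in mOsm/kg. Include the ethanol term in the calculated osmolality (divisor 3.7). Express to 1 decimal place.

Calculated osmolality = 2·Na + glucose/18 + BUN/2.8 + ethanol/3.7
= 2·144 + 125/18 + 20/2.8 + 254/3.7
= 288 + 6.94 + 7.14 + 68.65
= 370.73 mOsm/kg ≈ 370.7 mOsm/kg
Osmolar gap = measured − calculated = 375 − 370.7 = 4.3 mOsm/kg

4.3 mOsm/kg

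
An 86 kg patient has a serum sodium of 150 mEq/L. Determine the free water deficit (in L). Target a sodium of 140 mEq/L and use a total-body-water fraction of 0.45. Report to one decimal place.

2.8 L

TBW = 0.45 · 86 = 38.7 L
Free water deficit = TBW · (Na/140 − 1)
= 38.7 · (150/140 − 1)
= 38.7 · 0.0714
= 2.76 L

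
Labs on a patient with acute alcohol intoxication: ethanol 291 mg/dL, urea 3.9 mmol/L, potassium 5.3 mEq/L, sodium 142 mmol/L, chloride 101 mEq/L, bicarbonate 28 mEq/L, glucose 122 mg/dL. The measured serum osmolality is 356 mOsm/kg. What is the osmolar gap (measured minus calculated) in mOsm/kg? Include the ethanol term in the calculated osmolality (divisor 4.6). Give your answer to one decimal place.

Calculated osmolality = 2·Na + glucose/18 + urea + ethanol/4.6
= 2·142 + 122/18 + 3.9 + 291/4.6
= 284 + 6.78 + 3.90 + 63.26
= 357.94 mOsm/kg ≈ 357.9 mOsm/kg
Osmolar gap = measured − calculated = 356 − 357.9 = -1.9 mOsm/kg

-1.9 mOsm/kg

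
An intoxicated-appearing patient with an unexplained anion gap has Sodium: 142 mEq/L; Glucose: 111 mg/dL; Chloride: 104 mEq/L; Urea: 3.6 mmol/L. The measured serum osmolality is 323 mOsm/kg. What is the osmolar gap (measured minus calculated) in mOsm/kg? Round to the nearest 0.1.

Calculated osmolality = 2·Na + glucose/18 + urea
= 2·142 + 111/18 + 3.6
= 284 + 6.17 + 3.60
= 293.77 mOsm/kg ≈ 293.8 mOsm/kg
Osmolar gap = measured − calculated = 323 − 293.8 = 29.2 mOsm/kg

29.2 mOsm/kg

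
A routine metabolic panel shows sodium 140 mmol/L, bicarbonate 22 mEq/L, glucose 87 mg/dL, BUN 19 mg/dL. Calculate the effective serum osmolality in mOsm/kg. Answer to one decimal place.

284.8 mOsm/kg

Effective osmolality excludes urea (freely permeant across cell membranes):
2·Na + glucose/18
= 2·140 + 87/18
= 280 + 4.83
= 284.83 mOsm/kg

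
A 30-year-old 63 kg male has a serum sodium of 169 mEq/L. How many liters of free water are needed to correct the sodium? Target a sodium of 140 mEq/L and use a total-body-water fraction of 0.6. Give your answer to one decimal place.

TBW = 0.6 · 63 = 37.8 L
Free water deficit = TBW · (Na/140 − 1)
= 37.8 · (169/140 − 1)
= 37.8 · 0.2071
= 7.83 L

7.8 L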